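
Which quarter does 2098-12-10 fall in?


Month: December (month 12)
Q1: Jan-Mar, Q2: Apr-Jun, Q3: Jul-Sep, Q4: Oct-Dec

Q4


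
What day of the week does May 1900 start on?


Target: May 1, 1900
Anchor: Jan 1, 1900. With p = 1900 - 1 = 1899: (p + p//4 - p//100 + p//400) mod 7 = (1899 + 474 - 18 + 4) mod 7 = 2359 mod 7 = 0 -> Monday (Mon=0 ... Sun=6)
Days before May (Jan-Apr): 120 days
Weekday index = (0 + 120) mod 7 = 1

Tuesday


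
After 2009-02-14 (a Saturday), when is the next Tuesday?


Current: Saturday
Target: Tuesday
Days ahead: 3

Next Tuesday: 2009-02-17


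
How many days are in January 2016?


January 2016

31 days


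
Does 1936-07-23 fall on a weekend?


Anchor: Jan 1, 1936. With p = 1936 - 1 = 1935: (p + p//4 - p//100 + p//400) mod 7 = (1935 + 483 - 19 + 4) mod 7 = 2403 mod 7 = 2 -> Wednesday (Mon=0 ... Sun=6)
Day of year: 205; offset = 204
Weekday index = (2 + 204) mod 7 = 3 -> Thursday
Weekend days: Saturday, Sunday

No


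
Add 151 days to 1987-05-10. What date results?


Start: 1987-05-10, add 151 days
May 1987 has 31 days: 31 - 10 = 21 days to May 31 -> 130 left
June 1987 has 30 days -> 100 left
July 1987 has 31 days -> 69 left
August 1987 has 31 days -> 38 left
September 1987 has 30 days -> 8 left
October 1987: 8 <= 31 -> lands on October 8

Result: 1987-10-08


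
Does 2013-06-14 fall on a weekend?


Anchor: Jan 1, 2013. With p = 2013 - 1 = 2012: (p + p//4 - p//100 + p//400) mod 7 = (2012 + 503 - 20 + 5) mod 7 = 2500 mod 7 = 1 -> Tuesday (Mon=0 ... Sun=6)
Day of year: 165; offset = 164
Weekday index = (1 + 164) mod 7 = 4 -> Friday
Weekend days: Saturday, Sunday

No


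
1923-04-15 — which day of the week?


Date: April 15, 1923
Anchor: Jan 1, 1923. With p = 1923 - 1 = 1922: (p + p//4 - p//100 + p//400) mod 7 = (1922 + 480 - 19 + 4) mod 7 = 2387 mod 7 = 0 -> Monday (Mon=0 ... Sun=6)
Days before April (Jan-Mar): 90; offset = 90 + 15 - 1 = 104
Weekday index = (0 + 104) mod 7 = 6

Day of the week: Sunday


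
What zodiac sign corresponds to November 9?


Date: November 9
Conventional tropical zodiac dates: Scorpio from October 23 onward; Sagittarius starts November 22
November 9 falls within the Scorpio range

Scorpio


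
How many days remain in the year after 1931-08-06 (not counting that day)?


Day of year: 218 of 365
Remaining = 365 - 218

147 days


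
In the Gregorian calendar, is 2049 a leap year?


Gregorian leap year rule: divisible by 4, but not by 100, unless also by 400.
2049 is not divisible by 4 -> not a leap year

No


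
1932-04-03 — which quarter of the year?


Month: April (month 4)
Q1: Jan-Mar, Q2: Apr-Jun, Q3: Jul-Sep, Q4: Oct-Dec

Q2


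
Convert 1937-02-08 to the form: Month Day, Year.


ISO 1937-02-08 parses as year=1937, month=02, day=08
Month 2 -> February

February 8, 1937


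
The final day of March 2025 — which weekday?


March 2025 has 31 days
Anchor: Jan 1, 2025. With p = 2025 - 1 = 2024: (p + p//4 - p//100 + p//400) mod 7 = (2024 + 506 - 20 + 5) mod 7 = 2515 mod 7 = 2 -> Wednesday (Mon=0 ... Sun=6)
Days before March (Jan-Feb): 59; March 1 index = (2 + 59) mod 7 = 5 -> Saturday
Last day offset: 31 - 1 = 30 days
Weekday index = (5 + 30) mod 7 = 0

Monday, March 31


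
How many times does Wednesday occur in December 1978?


December 1978 has 31 days
Anchor: Jan 1, 1978. With p = 1978 - 1 = 1977: (p + p//4 - p//100 + p//400) mod 7 = (1977 + 494 - 19 + 4) mod 7 = 2456 mod 7 = 6 -> Sunday (Mon=0 ... Sun=6)
Days before December (Jan-Nov): 334; December 1 index = (6 + 334) mod 7 = 4 -> Friday
First Wednesday is December 6
Wednesdays: 6, 13, 20, 27

4 Wednesdays


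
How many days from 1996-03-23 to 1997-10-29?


From 1996-03-23 to 1997-10-29
1996-03-23: days before March = 31 + 29 = 60 (1996 is a leap year); day of year = 60 + 23 = 83
1997-10-29: days before October = 31 + 28 + 31 + 30 + 31 + 30 + 31 + 31 + 30 = 273 (1997 is not a leap year); day of year = 273 + 29 = 302
Rest of 1996: 366 - 83 = 283
Total = 283 + 302 = 585

585 days


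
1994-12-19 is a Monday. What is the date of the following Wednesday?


Current: Monday
Target: Wednesday
Days ahead: 2

Next Wednesday: 1994-12-21


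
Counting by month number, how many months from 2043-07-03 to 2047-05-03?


From July 2043 to May 2047
4 years * 12 = 48 months, minus 2 months = 46

46 months


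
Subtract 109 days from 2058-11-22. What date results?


Start: 2058-11-22, subtract 109 days
Back 22 days from November 22 reaches October 31, 2058 -> 87 left
October 2058 has 31 days -> back to September 30, 2058 -> 56 left
September 2058 has 30 days -> back to August 31, 2058 -> 26 left
August 2058: 31 - 26 = 5 -> lands on August 5

Result: 2058-08-05


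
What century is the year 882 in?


Century = (year - 1) // 100 + 1
= (882 - 1) // 100 + 1
= 881 // 100 + 1
= 8 + 1

9th century


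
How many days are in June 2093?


June 2093

30 days


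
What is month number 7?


Month 7 of 12

July


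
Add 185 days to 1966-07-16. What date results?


Start: 1966-07-16, add 185 days
July 1966 has 31 days: 31 - 16 = 15 days to July 31 -> 170 left
August 1966 has 31 days -> 139 left
September 1966 has 30 days -> 109 left
October 1966 has 31 days -> 78 left
November 1966 has 30 days -> 48 left
December 1966 has 31 days -> 17 left
January 1967: 17 <= 31 -> lands on January 17

Result: 1967-01-17


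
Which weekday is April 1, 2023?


Target: April 1, 2023
Anchor: Jan 1, 2023. With p = 2023 - 1 = 2022: (p + p//4 - p//100 + p//400) mod 7 = (2022 + 505 - 20 + 5) mod 7 = 2512 mod 7 = 6 -> Sunday (Mon=0 ... Sun=6)
Days before April (Jan-Mar): 90 days
Weekday index = (6 + 90) mod 7 = 5

Saturday


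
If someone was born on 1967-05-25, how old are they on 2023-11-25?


Birth: 1967-05-25
Reference: 2023-11-25
Year difference: 2023 - 1967 = 56

56 years old


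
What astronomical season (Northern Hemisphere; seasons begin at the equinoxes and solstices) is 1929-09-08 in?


Date: September 8
Astronomical Summer (approx.; exact equinox/solstice day varies by year): June 21 to September 21
September 8 falls within the Summer window

Summer


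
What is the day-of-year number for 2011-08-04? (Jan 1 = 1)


Date: August 4, 2011
Days in months 1 through 7: 212
Plus 4 days in August

Day of year: 216


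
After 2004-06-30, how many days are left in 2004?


Day of year: 182 of 366
Remaining = 366 - 182

184 days


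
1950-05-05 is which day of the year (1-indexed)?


Date: May 5, 1950
Days in months 1 through 4: 120
Plus 5 days in May

Day of year: 125


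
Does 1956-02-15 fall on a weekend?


Anchor: Jan 1, 1956. With p = 1956 - 1 = 1955: (p + p//4 - p//100 + p//400) mod 7 = (1955 + 488 - 19 + 4) mod 7 = 2428 mod 7 = 6 -> Sunday (Mon=0 ... Sun=6)
Day of year: 46; offset = 45
Weekday index = (6 + 45) mod 7 = 2 -> Wednesday
Weekend days: Saturday, Sunday

No


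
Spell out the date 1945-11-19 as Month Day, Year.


ISO 1945-11-19 parses as year=1945, month=11, day=19
Month 11 -> November

November 19, 1945


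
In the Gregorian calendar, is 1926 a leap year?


Gregorian leap year rule: divisible by 4, but not by 100, unless also by 400.
1926 is not divisible by 4 -> not a leap year

No


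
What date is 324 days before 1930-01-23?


Start: 1930-01-23, subtract 324 days
Back 23 days from January 23 reaches December 31, 1929 -> 301 left
December 1929 has 31 days -> back to November 30, 1929 -> 270 left
November 1929 has 30 days -> back to October 31, 1929 -> 240 left
October 1929 has 31 days -> back to September 30, 1929 -> 209 left
September 1929 has 30 days -> back to August 31, 1929 -> 179 left
August 1929 has 31 days -> back to July 31, 1929 -> 148 left
July 1929 has 31 days -> back to June 30, 1929 -> 117 left
June 1929 has 30 days -> back to May 31, 1929 -> 87 left
May 1929 has 31 days -> back to April 30, 1929 -> 56 left
April 1929 has 30 days -> back to March 31, 1929 -> 26 left
March 1929: 31 - 26 = 5 -> lands on March 5

Result: 1929-03-05


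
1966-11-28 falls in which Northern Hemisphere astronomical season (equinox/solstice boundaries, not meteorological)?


Date: November 28
Astronomical Autumn (approx.; exact equinox/solstice day varies by year): September 22 to December 20
November 28 falls within the Autumn window

Autumn


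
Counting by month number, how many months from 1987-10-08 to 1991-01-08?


From October 1987 to January 1991
4 years * 12 = 48 months, minus 9 months = 39

39 months


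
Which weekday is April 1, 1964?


Target: April 1, 1964
Anchor: Jan 1, 1964. With p = 1964 - 1 = 1963: (p + p//4 - p//100 + p//400) mod 7 = (1963 + 490 - 19 + 4) mod 7 = 2438 mod 7 = 2 -> Wednesday (Mon=0 ... Sun=6)
Days before April (Jan-Mar): 91 days
Weekday index = (2 + 91) mod 7 = 2

Wednesday


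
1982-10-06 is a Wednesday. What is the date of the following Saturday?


Current: Wednesday
Target: Saturday
Days ahead: 3

Next Saturday: 1982-10-09


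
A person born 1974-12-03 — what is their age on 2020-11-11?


Birth: 1974-12-03
Reference: 2020-11-11
Year difference: 2020 - 1974 = 46
Birthday not yet reached in 2020, subtract 1

45 years old


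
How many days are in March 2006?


March 2006

31 days


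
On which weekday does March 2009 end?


March 2009 has 31 days
Anchor: Jan 1, 2009. With p = 2009 - 1 = 2008: (p + p//4 - p//100 + p//400) mod 7 = (2008 + 502 - 20 + 5) mod 7 = 2495 mod 7 = 3 -> Thursday (Mon=0 ... Sun=6)
Days before March (Jan-Feb): 59; March 1 index = (3 + 59) mod 7 = 6 -> Sunday
Last day offset: 31 - 1 = 30 days
Weekday index = (6 + 30) mod 7 = 1

Tuesday, March 31


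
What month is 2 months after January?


January is month 1
1 + 2 = 3

March


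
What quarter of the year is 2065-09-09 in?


Month: September (month 9)
Q1: Jan-Mar, Q2: Apr-Jun, Q3: Jul-Sep, Q4: Oct-Dec

Q3


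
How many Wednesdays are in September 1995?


September 1995 has 30 days
Anchor: Jan 1, 1995. With p = 1995 - 1 = 1994: (p + p//4 - p//100 + p//400) mod 7 = (1994 + 498 - 19 + 4) mod 7 = 2477 mod 7 = 6 -> Sunday (Mon=0 ... Sun=6)
Days before September (Jan-Aug): 243; September 1 index = (6 + 243) mod 7 = 4 -> Friday
First Wednesday is September 6
Wednesdays: 6, 13, 20, 27

4 Wednesdays


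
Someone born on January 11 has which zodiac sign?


Date: January 11
Conventional tropical zodiac dates: Capricorn from December 22 onward; Aquarius starts January 20
January 11 falls within the Capricorn range

Capricorn


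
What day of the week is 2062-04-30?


Date: April 30, 2062
Anchor: Jan 1, 2062. With p = 2062 - 1 = 2061: (p + p//4 - p//100 + p//400) mod 7 = (2061 + 515 - 20 + 5) mod 7 = 2561 mod 7 = 6 -> Sunday (Mon=0 ... Sun=6)
Days before April (Jan-Mar): 90; offset = 90 + 30 - 1 = 119
Weekday index = (6 + 119) mod 7 = 6

Day of the week: Sunday


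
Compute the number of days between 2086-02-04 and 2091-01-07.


From 2086-02-04 to 2091-01-07
2086-02-04: days before February = 31; day of year = 31 + 4 = 35
2091-01-07: day of year = 7
Rest of 2086: 365 - 35 = 330
Full years 2087 (365), 2088 (366), 2089 (365), 2090 (365): 1461
Total = 330 + 1461 + 7 = 1798

1798 days


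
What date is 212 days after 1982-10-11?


Start: 1982-10-11, add 212 days
October 1982 has 31 days: 31 - 11 = 20 days to October 31 -> 192 left
November 1982 has 30 days -> 162 left
December 1982 has 31 days -> 131 left
January 1983 has 31 days -> 100 left
February 1983 has 28 days -> 72 left
March 1983 has 31 days -> 41 left
April 1983 has 30 days -> 11 left
May 1983: 11 <= 31 -> lands on May 11

Result: 1983-05-11


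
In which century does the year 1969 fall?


Century = (year - 1) // 100 + 1
= (1969 - 1) // 100 + 1
= 1968 // 100 + 1
= 19 + 1

20th century


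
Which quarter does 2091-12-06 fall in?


Month: December (month 12)
Q1: Jan-Mar, Q2: Apr-Jun, Q3: Jul-Sep, Q4: Oct-Dec

Q4


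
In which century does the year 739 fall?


Century = (year - 1) // 100 + 1
= (739 - 1) // 100 + 1
= 738 // 100 + 1
= 7 + 1

8th century


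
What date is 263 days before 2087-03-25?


Start: 2087-03-25, subtract 263 days
Back 25 days from March 25 reaches February 28, 2087 -> 238 left
February 2087 has 28 days -> back to January 31, 2087 -> 210 left
January 2087 has 31 days -> back to December 31, 2086 -> 179 left
December 2086 has 31 days -> back to November 30, 2086 -> 148 left
November 2086 has 30 days -> back to October 31, 2086 -> 118 left
October 2086 has 31 days -> back to September 30, 2086 -> 87 left
September 2086 has 30 days -> back to August 31, 2086 -> 57 left
August 2086 has 31 days -> back to July 31, 2086 -> 26 left
July 2086: 31 - 26 = 5 -> lands on July 5

Result: 2086-07-05


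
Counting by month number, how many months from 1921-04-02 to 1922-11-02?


From April 1921 to November 1922
1 year * 12 = 12 months, plus 7 months = 19

19 months


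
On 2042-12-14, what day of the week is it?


Date: December 14, 2042
Anchor: Jan 1, 2042. With p = 2042 - 1 = 2041: (p + p//4 - p//100 + p//400) mod 7 = (2041 + 510 - 20 + 5) mod 7 = 2536 mod 7 = 2 -> Wednesday (Mon=0 ... Sun=6)
Days before December (Jan-Nov): 334; offset = 334 + 14 - 1 = 347
Weekday index = (2 + 347) mod 7 = 6

Day of the week: Sunday


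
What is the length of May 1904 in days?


May 1904

31 days


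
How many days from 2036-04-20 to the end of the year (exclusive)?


Day of year: 111 of 366
Remaining = 366 - 111

255 days


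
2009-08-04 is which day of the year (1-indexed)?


Date: August 4, 2009
Days in months 1 through 7: 212
Plus 4 days in August

Day of year: 216


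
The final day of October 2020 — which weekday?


October 2020 has 31 days
Anchor: Jan 1, 2020. With p = 2020 - 1 = 2019: (p + p//4 - p//100 + p//400) mod 7 = (2019 + 504 - 20 + 5) mod 7 = 2508 mod 7 = 2 -> Wednesday (Mon=0 ... Sun=6)
Days before October (Jan-Sep): 274; October 1 index = (2 + 274) mod 7 = 3 -> Thursday
Last day offset: 31 - 1 = 30 days
Weekday index = (3 + 30) mod 7 = 5

Saturday, October 31


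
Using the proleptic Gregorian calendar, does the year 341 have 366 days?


Gregorian leap year rule: divisible by 4, but not by 100, unless also by 400.
341 is not divisible by 4 -> not a leap year

No


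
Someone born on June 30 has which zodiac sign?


Date: June 30
Conventional tropical zodiac dates: Cancer from June 21 onward; Leo starts July 23
June 30 falls within the Cancer range

Cancer


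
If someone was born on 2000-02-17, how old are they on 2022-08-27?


Birth: 2000-02-17
Reference: 2022-08-27
Year difference: 2022 - 2000 = 22

22 years old


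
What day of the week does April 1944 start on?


Target: April 1, 1944
Anchor: Jan 1, 1944. With p = 1944 - 1 = 1943: (p + p//4 - p//100 + p//400) mod 7 = (1943 + 485 - 19 + 4) mod 7 = 2413 mod 7 = 5 -> Saturday (Mon=0 ... Sun=6)
Days before April (Jan-Mar): 91 days
Weekday index = (5 + 91) mod 7 = 5

Saturday


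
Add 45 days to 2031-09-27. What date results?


Start: 2031-09-27, add 45 days
September 2031 has 30 days: 30 - 27 = 3 days to September 30 -> 42 left
October 2031 has 31 days -> 11 left
November 2031: 11 <= 30 -> lands on November 11

Result: 2031-11-11


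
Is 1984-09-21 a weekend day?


Anchor: Jan 1, 1984. With p = 1984 - 1 = 1983: (p + p//4 - p//100 + p//400) mod 7 = (1983 + 495 - 19 + 4) mod 7 = 2463 mod 7 = 6 -> Sunday (Mon=0 ... Sun=6)
Day of year: 265; offset = 264
Weekday index = (6 + 264) mod 7 = 4 -> Friday
Weekend days: Saturday, Sunday

No


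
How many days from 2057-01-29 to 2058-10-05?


From 2057-01-29 to 2058-10-05
2057-01-29: day of year = 29
2058-10-05: days before October = 31 + 28 + 31 + 30 + 31 + 30 + 31 + 31 + 30 = 273 (2058 is not a leap year); day of year = 273 + 5 = 278
Rest of 2057: 365 - 29 = 336
Total = 336 + 278 = 614

614 days


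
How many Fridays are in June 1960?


June 1960 has 30 days
Anchor: Jan 1, 1960. With p = 1960 - 1 = 1959: (p + p//4 - p//100 + p//400) mod 7 = (1959 + 489 - 19 + 4) mod 7 = 2433 mod 7 = 4 -> Friday (Mon=0 ... Sun=6)
Days before June (Jan-May): 152; June 1 index = (4 + 152) mod 7 = 2 -> Wednesday
First Friday is June 3
Fridays: 3, 10, 17, 24

4 Fridays


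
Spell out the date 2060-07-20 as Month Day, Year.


ISO 2060-07-20 parses as year=2060, month=07, day=20
Month 7 -> July

July 20, 2060


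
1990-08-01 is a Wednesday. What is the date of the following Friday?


Current: Wednesday
Target: Friday
Days ahead: 2

Next Friday: 1990-08-03


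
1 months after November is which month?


November is month 11
11 + 1 = 12

December


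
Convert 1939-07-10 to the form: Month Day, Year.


ISO 1939-07-10 parses as year=1939, month=07, day=10
Month 7 -> July

July 10, 1939


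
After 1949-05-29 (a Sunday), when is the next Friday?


Current: Sunday
Target: Friday
Days ahead: 5

Next Friday: 1949-06-03


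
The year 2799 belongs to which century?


Century = (year - 1) // 100 + 1
= (2799 - 1) // 100 + 1
= 2798 // 100 + 1
= 27 + 1

28th century


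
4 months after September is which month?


September is month 9
9 + 4 = 13; wrap: 13 - 12 = 1

January


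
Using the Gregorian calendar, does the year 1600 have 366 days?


Gregorian leap year rule: divisible by 4, but not by 100, unless also by 400.
1600 is divisible by 400 -> leap year

Yes


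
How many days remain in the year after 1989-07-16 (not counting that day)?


Day of year: 197 of 365
Remaining = 365 - 197

168 days


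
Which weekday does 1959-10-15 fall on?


Date: October 15, 1959
Anchor: Jan 1, 1959. With p = 1959 - 1 = 1958: (p + p//4 - p//100 + p//400) mod 7 = (1958 + 489 - 19 + 4) mod 7 = 2432 mod 7 = 3 -> Thursday (Mon=0 ... Sun=6)
Days before October (Jan-Sep): 273; offset = 273 + 15 - 1 = 287
Weekday index = (3 + 287) mod 7 = 3

Day of the week: Thursday


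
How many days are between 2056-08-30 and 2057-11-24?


From 2056-08-30 to 2057-11-24
2056-08-30: days before August = 31 + 29 + 31 + 30 + 31 + 30 + 31 = 213 (2056 is a leap year); day of year = 213 + 30 = 243
2057-11-24: days before November = 31 + 28 + 31 + 30 + 31 + 30 + 31 + 31 + 30 + 31 = 304 (2057 is not a leap year); day of year = 304 + 24 = 328
Rest of 2056: 366 - 243 = 123
Total = 123 + 328 = 451

451 days


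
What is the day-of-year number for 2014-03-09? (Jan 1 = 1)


Date: March 9, 2014
Days in months 1 through 2: 59
Plus 9 days in March

Day of year: 68


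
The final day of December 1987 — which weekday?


December 1987 has 31 days
Anchor: Jan 1, 1987. With p = 1987 - 1 = 1986: (p + p//4 - p//100 + p//400) mod 7 = (1986 + 496 - 19 + 4) mod 7 = 2467 mod 7 = 3 -> Thursday (Mon=0 ... Sun=6)
Days before December (Jan-Nov): 334; December 1 index = (3 + 334) mod 7 = 1 -> Tuesday
Last day offset: 31 - 1 = 30 days
Weekday index = (1 + 30) mod 7 = 3

Thursday, December 31


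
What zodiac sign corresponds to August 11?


Date: August 11
Conventional tropical zodiac dates: Leo from July 23 onward; Virgo starts August 23
August 11 falls within the Leo range

Leo


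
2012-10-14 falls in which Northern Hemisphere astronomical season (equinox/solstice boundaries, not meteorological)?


Date: October 14
Astronomical Autumn (approx.; exact equinox/solstice day varies by year): September 22 to December 20
October 14 falls within the Autumn window

Autumn


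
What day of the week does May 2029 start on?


Target: May 1, 2029
Anchor: Jan 1, 2029. With p = 2029 - 1 = 2028: (p + p//4 - p//100 + p//400) mod 7 = (2028 + 507 - 20 + 5) mod 7 = 2520 mod 7 = 0 -> Monday (Mon=0 ... Sun=6)
Days before May (Jan-Apr): 120 days
Weekday index = (0 + 120) mod 7 = 1

Tuesday


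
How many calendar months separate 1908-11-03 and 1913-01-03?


From November 1908 to January 1913
5 years * 12 = 60 months, minus 10 months = 50

50 months


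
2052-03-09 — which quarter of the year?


Month: March (month 3)
Q1: Jan-Mar, Q2: Apr-Jun, Q3: Jul-Sep, Q4: Oct-Dec

Q1


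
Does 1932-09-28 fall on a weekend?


Anchor: Jan 1, 1932. With p = 1932 - 1 = 1931: (p + p//4 - p//100 + p//400) mod 7 = (1931 + 482 - 19 + 4) mod 7 = 2398 mod 7 = 4 -> Friday (Mon=0 ... Sun=6)
Day of year: 272; offset = 271
Weekday index = (4 + 271) mod 7 = 2 -> Wednesday
Weekend days: Saturday, Sunday

No


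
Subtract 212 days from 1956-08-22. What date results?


Start: 1956-08-22, subtract 212 days
Back 22 days from August 22 reaches July 31, 1956 -> 190 left
July 1956 has 31 days -> back to June 30, 1956 -> 159 left
June 1956 has 30 days -> back to May 31, 1956 -> 129 left
May 1956 has 31 days -> back to April 30, 1956 -> 98 left
April 1956 has 30 days -> back to March 31, 1956 -> 68 left
March 1956 has 31 days -> back to February 29, 1956 -> 37 left
February 1956 has 29 days -> back to January 31, 1956 -> 8 left
January 1956: 31 - 8 = 23 -> lands on January 23

Result: 1956-01-23


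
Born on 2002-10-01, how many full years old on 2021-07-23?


Birth: 2002-10-01
Reference: 2021-07-23
Year difference: 2021 - 2002 = 19
Birthday not yet reached in 2021, subtract 1

18 years old


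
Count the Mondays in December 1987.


December 1987 has 31 days
Anchor: Jan 1, 1987. With p = 1987 - 1 = 1986: (p + p//4 - p//100 + p//400) mod 7 = (1986 + 496 - 19 + 4) mod 7 = 2467 mod 7 = 3 -> Thursday (Mon=0 ... Sun=6)
Days before December (Jan-Nov): 334; December 1 index = (3 + 334) mod 7 = 1 -> Tuesday
First Monday is December 7
Mondays: 7, 14, 21, 28

4 Mondays


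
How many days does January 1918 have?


January 1918

31 days


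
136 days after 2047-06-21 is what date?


Start: 2047-06-21, add 136 days
June 2047 has 30 days: 30 - 21 = 9 days to June 30 -> 127 left
July 2047 has 31 days -> 96 left
August 2047 has 31 days -> 65 left
September 2047 has 30 days -> 35 left
October 2047 has 31 days -> 4 left
November 2047: 4 <= 30 -> lands on November 4

Result: 2047-11-04


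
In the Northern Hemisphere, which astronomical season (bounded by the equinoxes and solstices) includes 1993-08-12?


Date: August 12
Astronomical Summer (approx.; exact equinox/solstice day varies by year): June 21 to September 21
August 12 falls within the Summer window

Summer


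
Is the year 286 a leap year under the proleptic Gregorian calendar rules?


Gregorian leap year rule: divisible by 4, but not by 100, unless also by 400.
286 is not divisible by 4 -> not a leap year

No


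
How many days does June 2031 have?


June 2031

30 days


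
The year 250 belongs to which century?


Century = (year - 1) // 100 + 1
= (250 - 1) // 100 + 1
= 249 // 100 + 1
= 2 + 1

3rd century


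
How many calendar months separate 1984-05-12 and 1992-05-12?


From May 1984 to May 1992
8 years * 12 = 96 months = 96

96 months


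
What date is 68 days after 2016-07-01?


Start: 2016-07-01, add 68 days
July 2016 has 31 days: 31 - 1 = 30 days to July 31 -> 38 left
August 2016 has 31 days -> 7 left
September 2016: 7 <= 30 -> lands on September 7

Result: 2016-09-07


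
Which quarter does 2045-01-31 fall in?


Month: January (month 1)
Q1: Jan-Mar, Q2: Apr-Jun, Q3: Jul-Sep, Q4: Oct-Dec

Q1


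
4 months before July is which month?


July is month 7
7 - 4 = 3

March


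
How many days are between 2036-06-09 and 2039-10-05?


From 2036-06-09 to 2039-10-05
2036-06-09: days before June = 31 + 29 + 31 + 30 + 31 = 152 (2036 is a leap year); day of year = 152 + 9 = 161
2039-10-05: days before October = 31 + 28 + 31 + 30 + 31 + 30 + 31 + 31 + 30 = 273 (2039 is not a leap year); day of year = 273 + 5 = 278
Rest of 2036: 366 - 161 = 205
Full years 2037 (365), 2038 (365): 730
Total = 205 + 730 + 278 = 1213

1213 days


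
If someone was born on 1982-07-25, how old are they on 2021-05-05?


Birth: 1982-07-25
Reference: 2021-05-05
Year difference: 2021 - 1982 = 39
Birthday not yet reached in 2021, subtract 1

38 years old


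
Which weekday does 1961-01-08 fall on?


Date: January 8, 1961
Anchor: Jan 1, 1961. With p = 1961 - 1 = 1960: (p + p//4 - p//100 + p//400) mod 7 = (1960 + 490 - 19 + 4) mod 7 = 2435 mod 7 = 6 -> Sunday (Mon=0 ... Sun=6)
Days into year = 8 - 1 = 7
Weekday index = (6 + 7) mod 7 = 6

Day of the week: Sunday


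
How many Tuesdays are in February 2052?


February 2052 has 29 days
Anchor: Jan 1, 2052. With p = 2052 - 1 = 2051: (p + p//4 - p//100 + p//400) mod 7 = (2051 + 512 - 20 + 5) mod 7 = 2548 mod 7 = 0 -> Monday (Mon=0 ... Sun=6)
Days before February (Jan): 31; February 1 index = (0 + 31) mod 7 = 3 -> Thursday
First Tuesday is February 6
Tuesdays: 6, 13, 20, 27

4 Tuesdays


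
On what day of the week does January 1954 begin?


Target: January 1, 1954
Anchor: Jan 1, 1954. With p = 1954 - 1 = 1953: (p + p//4 - p//100 + p//400) mod 7 = (1953 + 488 - 19 + 4) mod 7 = 2426 mod 7 = 4 -> Friday (Mon=0 ... Sun=6)
Offset from anchor: 0 days
Weekday index = (4 + 0) mod 7 = 4

Friday


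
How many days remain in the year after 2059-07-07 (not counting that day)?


Day of year: 188 of 365
Remaining = 365 - 188

177 days


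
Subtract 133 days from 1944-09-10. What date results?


Start: 1944-09-10, subtract 133 days
Back 10 days from September 10 reaches August 31, 1944 -> 123 left
August 1944 has 31 days -> back to July 31, 1944 -> 92 left
July 1944 has 31 days -> back to June 30, 1944 -> 61 left
June 1944 has 30 days -> back to May 31, 1944 -> 31 left
May 1944 has 31 days -> back to April 30, 1944 -> 0 left
April 1944: 30 - 0 = 30 -> lands on April 30

Result: 1944-04-30


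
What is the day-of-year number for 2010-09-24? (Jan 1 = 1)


Date: September 24, 2010
Days in months 1 through 8: 243
Plus 24 days in September

Day of year: 267


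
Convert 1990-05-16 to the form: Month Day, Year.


ISO 1990-05-16 parses as year=1990, month=05, day=16
Month 5 -> May

May 16, 1990


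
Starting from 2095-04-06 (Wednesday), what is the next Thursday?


Current: Wednesday
Target: Thursday
Days ahead: 1

Next Thursday: 2095-04-07


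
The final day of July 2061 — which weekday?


July 2061 has 31 days
Anchor: Jan 1, 2061. With p = 2061 - 1 = 2060: (p + p//4 - p//100 + p//400) mod 7 = (2060 + 515 - 20 + 5) mod 7 = 2560 mod 7 = 5 -> Saturday (Mon=0 ... Sun=6)
Days before July (Jan-Jun): 181; July 1 index = (5 + 181) mod 7 = 4 -> Friday
Last day offset: 31 - 1 = 30 days
Weekday index = (4 + 30) mod 7 = 6

Sunday, July 31


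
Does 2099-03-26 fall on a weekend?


Anchor: Jan 1, 2099. With p = 2099 - 1 = 2098: (p + p//4 - p//100 + p//400) mod 7 = (2098 + 524 - 20 + 5) mod 7 = 2607 mod 7 = 3 -> Thursday (Mon=0 ... Sun=6)
Day of year: 85; offset = 84
Weekday index = (3 + 84) mod 7 = 3 -> Thursday
Weekend days: Saturday, Sunday

No


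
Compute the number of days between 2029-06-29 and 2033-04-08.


From 2029-06-29 to 2033-04-08
2029-06-29: days before June = 31 + 28 + 31 + 30 + 31 = 151 (2029 is not a leap year); day of year = 151 + 29 = 180
2033-04-08: days before April = 31 + 28 + 31 = 90 (2033 is not a leap year); day of year = 90 + 8 = 98
Rest of 2029: 365 - 180 = 185
Full years 2030 (365), 2031 (365), 2032 (366): 1096
Total = 185 + 1096 + 98 = 1379

1379 days


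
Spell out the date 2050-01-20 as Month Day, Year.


ISO 2050-01-20 parses as year=2050, month=01, day=20
Month 1 -> January

January 20, 2050


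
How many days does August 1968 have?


August 1968

31 days


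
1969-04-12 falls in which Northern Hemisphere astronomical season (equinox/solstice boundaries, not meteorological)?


Date: April 12
Astronomical Spring (approx.; exact equinox/solstice day varies by year): March 20 to June 20
April 12 falls within the Spring window

Spring


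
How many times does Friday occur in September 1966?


September 1966 has 30 days
Anchor: Jan 1, 1966. With p = 1966 - 1 = 1965: (p + p//4 - p//100 + p//400) mod 7 = (1965 + 491 - 19 + 4) mod 7 = 2441 mod 7 = 5 -> Saturday (Mon=0 ... Sun=6)
Days before September (Jan-Aug): 243; September 1 index = (5 + 243) mod 7 = 3 -> Thursday
First Friday is September 2
Fridays: 2, 9, 16, 23, 30

5 Fridays


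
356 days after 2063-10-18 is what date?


Start: 2063-10-18, add 356 days
October 2063 has 31 days: 31 - 18 = 13 days to October 31 -> 343 left
November 2063 has 30 days -> 313 left
December 2063 has 31 days -> 282 left
January 2064 has 31 days -> 251 left
February 2064 has 29 days -> 222 left
March 2064 has 31 days -> 191 left
April 2064 has 30 days -> 161 left
May 2064 has 31 days -> 130 left
June 2064 has 30 days -> 100 left
July 2064 has 31 days -> 69 left
August 2064 has 31 days -> 38 left
September 2064 has 30 days -> 8 left
October 2064: 8 <= 31 -> lands on October 8

Result: 2064-10-08


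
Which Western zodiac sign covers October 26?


Date: October 26
Conventional tropical zodiac dates: Scorpio from October 23 onward; Sagittarius starts November 22
October 26 falls within the Scorpio range

Scorpio


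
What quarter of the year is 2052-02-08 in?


Month: February (month 2)
Q1: Jan-Mar, Q2: Apr-Jun, Q3: Jul-Sep, Q4: Oct-Dec

Q1


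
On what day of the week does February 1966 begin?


Target: February 1, 1966
Anchor: Jan 1, 1966. With p = 1966 - 1 = 1965: (p + p//4 - p//100 + p//400) mod 7 = (1965 + 491 - 19 + 4) mod 7 = 2441 mod 7 = 5 -> Saturday (Mon=0 ... Sun=6)
Days before February (Jan): 31 days
Weekday index = (5 + 31) mod 7 = 1

Tuesday


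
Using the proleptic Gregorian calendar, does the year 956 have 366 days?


Gregorian leap year rule: divisible by 4, but not by 100, unless also by 400.
956 is divisible by 4 but not 100 -> leap year

Yes


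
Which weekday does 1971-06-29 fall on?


Date: June 29, 1971
Anchor: Jan 1, 1971. With p = 1971 - 1 = 1970: (p + p//4 - p//100 + p//400) mod 7 = (1970 + 492 - 19 + 4) mod 7 = 2447 mod 7 = 4 -> Friday (Mon=0 ... Sun=6)
Days before June (Jan-May): 151; offset = 151 + 29 - 1 = 179
Weekday index = (4 + 179) mod 7 = 1

Day of the week: Tuesday


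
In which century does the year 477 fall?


Century = (year - 1) // 100 + 1
= (477 - 1) // 100 + 1
= 476 // 100 + 1
= 4 + 1

5th century


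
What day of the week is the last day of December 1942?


December 1942 has 31 days
Anchor: Jan 1, 1942. With p = 1942 - 1 = 1941: (p + p//4 - p//100 + p//400) mod 7 = (1941 + 485 - 19 + 4) mod 7 = 2411 mod 7 = 3 -> Thursday (Mon=0 ... Sun=6)
Days before December (Jan-Nov): 334; December 1 index = (3 + 334) mod 7 = 1 -> Tuesday
Last day offset: 31 - 1 = 30 days
Weekday index = (1 + 30) mod 7 = 3

Thursday, December 31


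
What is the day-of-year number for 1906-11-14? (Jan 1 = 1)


Date: November 14, 1906
Days in months 1 through 10: 304
Plus 14 days in November

Day of year: 318


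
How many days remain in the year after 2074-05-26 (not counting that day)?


Day of year: 146 of 365
Remaining = 365 - 146

219 days


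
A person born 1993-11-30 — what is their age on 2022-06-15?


Birth: 1993-11-30
Reference: 2022-06-15
Year difference: 2022 - 1993 = 29
Birthday not yet reached in 2022, subtract 1

28 years old


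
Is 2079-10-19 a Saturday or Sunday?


Anchor: Jan 1, 2079. With p = 2079 - 1 = 2078: (p + p//4 - p//100 + p//400) mod 7 = (2078 + 519 - 20 + 5) mod 7 = 2582 mod 7 = 6 -> Sunday (Mon=0 ... Sun=6)
Day of year: 292; offset = 291
Weekday index = (6 + 291) mod 7 = 3 -> Thursday
Weekend days: Saturday, Sunday

No


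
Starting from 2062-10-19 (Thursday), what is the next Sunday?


Current: Thursday
Target: Sunday
Days ahead: 3

Next Sunday: 2062-10-22


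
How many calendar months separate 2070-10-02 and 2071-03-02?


From October 2070 to March 2071
1 year * 12 = 12 months, minus 7 months = 5

5 months


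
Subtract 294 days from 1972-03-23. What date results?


Start: 1972-03-23, subtract 294 days
Back 23 days from March 23 reaches February 29, 1972 -> 271 left
February 1972 has 29 days -> back to January 31, 1972 -> 242 left
January 1972 has 31 days -> back to December 31, 1971 -> 211 left
December 1971 has 31 days -> back to November 30, 1971 -> 180 left
November 1971 has 30 days -> back to October 31, 1971 -> 150 left
October 1971 has 31 days -> back to September 30, 1971 -> 119 left
September 1971 has 30 days -> back to August 31, 1971 -> 89 left
August 1971 has 31 days -> back to July 31, 1971 -> 58 left
July 1971 has 31 days -> back to June 30, 1971 -> 27 left
June 1971: 30 - 27 = 3 -> lands on June 3

Result: 1971-06-03


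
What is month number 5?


Month 5 of 12

May


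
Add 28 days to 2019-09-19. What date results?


Start: 2019-09-19, add 28 days
September 2019 has 30 days: 30 - 19 = 11 days to September 30 -> 17 left
October 2019: 17 <= 31 -> lands on October 17

Result: 2019-10-17


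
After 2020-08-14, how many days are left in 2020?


Day of year: 227 of 366
Remaining = 366 - 227

139 days


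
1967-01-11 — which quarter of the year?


Month: January (month 1)
Q1: Jan-Mar, Q2: Apr-Jun, Q3: Jul-Sep, Q4: Oct-Dec

Q1


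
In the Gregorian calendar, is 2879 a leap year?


Gregorian leap year rule: divisible by 4, but not by 100, unless also by 400.
2879 is not divisible by 4 -> not a leap year

No


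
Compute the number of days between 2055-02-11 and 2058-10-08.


From 2055-02-11 to 2058-10-08
2055-02-11: days before February = 31; day of year = 31 + 11 = 42
2058-10-08: days before October = 31 + 28 + 31 + 30 + 31 + 30 + 31 + 31 + 30 = 273 (2058 is not a leap year); day of year = 273 + 8 = 281
Rest of 2055: 365 - 42 = 323
Full years 2056 (366), 2057 (365): 731
Total = 323 + 731 + 281 = 1335

1335 days


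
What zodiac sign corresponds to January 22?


Date: January 22
Conventional tropical zodiac dates: Aquarius from January 20 onward; Pisces starts February 19
January 22 falls within the Aquarius range

Aquarius


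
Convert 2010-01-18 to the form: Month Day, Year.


ISO 2010-01-18 parses as year=2010, month=01, day=18
Month 1 -> January

January 18, 2010


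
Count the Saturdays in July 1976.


July 1976 has 31 days
Anchor: Jan 1, 1976. With p = 1976 - 1 = 1975: (p + p//4 - p//100 + p//400) mod 7 = (1975 + 493 - 19 + 4) mod 7 = 2453 mod 7 = 3 -> Thursday (Mon=0 ... Sun=6)
Days before July (Jan-Jun): 182; July 1 index = (3 + 182) mod 7 = 3 -> Thursday
First Saturday is July 3
Saturdays: 3, 10, 17, 24, 31

5 Saturdays


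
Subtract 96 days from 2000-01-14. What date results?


Start: 2000-01-14, subtract 96 days
Back 14 days from January 14 reaches December 31, 1999 -> 82 left
December 1999 has 31 days -> back to November 30, 1999 -> 51 left
November 1999 has 30 days -> back to October 31, 1999 -> 21 left
October 1999: 31 - 21 = 10 -> lands on October 10

Result: 1999-10-10


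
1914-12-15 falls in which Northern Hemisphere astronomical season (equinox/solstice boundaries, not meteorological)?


Date: December 15
Astronomical Autumn (approx.; exact equinox/solstice day varies by year): September 22 to December 20
December 15 falls within the Autumn window

Autumn


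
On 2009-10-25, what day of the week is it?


Date: October 25, 2009
Anchor: Jan 1, 2009. With p = 2009 - 1 = 2008: (p + p//4 - p//100 + p//400) mod 7 = (2008 + 502 - 20 + 5) mod 7 = 2495 mod 7 = 3 -> Thursday (Mon=0 ... Sun=6)
Days before October (Jan-Sep): 273; offset = 273 + 25 - 1 = 297
Weekday index = (3 + 297) mod 7 = 6

Day of the week: Sunday


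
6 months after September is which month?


September is month 9
9 + 6 = 15; wrap: 15 - 12 = 3

March


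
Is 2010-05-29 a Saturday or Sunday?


Anchor: Jan 1, 2010. With p = 2010 - 1 = 2009: (p + p//4 - p//100 + p//400) mod 7 = (2009 + 502 - 20 + 5) mod 7 = 2496 mod 7 = 4 -> Friday (Mon=0 ... Sun=6)
Day of year: 149; offset = 148
Weekday index = (4 + 148) mod 7 = 5 -> Saturday
Weekend days: Saturday, Sunday

Yes


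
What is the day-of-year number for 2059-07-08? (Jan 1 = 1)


Date: July 8, 2059
Days in months 1 through 6: 181
Plus 8 days in July

Day of year: 189


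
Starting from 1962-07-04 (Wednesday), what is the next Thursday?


Current: Wednesday
Target: Thursday
Days ahead: 1

Next Thursday: 1962-07-05


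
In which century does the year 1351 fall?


Century = (year - 1) // 100 + 1
= (1351 - 1) // 100 + 1
= 1350 // 100 + 1
= 13 + 1

14th century


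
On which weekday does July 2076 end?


July 2076 has 31 days
Anchor: Jan 1, 2076. With p = 2076 - 1 = 2075: (p + p//4 - p//100 + p//400) mod 7 = (2075 + 518 - 20 + 5) mod 7 = 2578 mod 7 = 2 -> Wednesday (Mon=0 ... Sun=6)
Days before July (Jan-Jun): 182; July 1 index = (2 + 182) mod 7 = 2 -> Wednesday
Last day offset: 31 - 1 = 30 days
Weekday index = (2 + 30) mod 7 = 4

Friday, July 31


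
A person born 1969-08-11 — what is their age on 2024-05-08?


Birth: 1969-08-11
Reference: 2024-05-08
Year difference: 2024 - 1969 = 55
Birthday not yet reached in 2024, subtract 1

54 years old


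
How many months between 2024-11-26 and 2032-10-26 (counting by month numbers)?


From November 2024 to October 2032
8 years * 12 = 96 months, minus 1 month = 95

95 months


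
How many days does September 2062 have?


September 2062

30 days


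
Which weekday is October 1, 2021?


Target: October 1, 2021
Anchor: Jan 1, 2021. With p = 2021 - 1 = 2020: (p + p//4 - p//100 + p//400) mod 7 = (2020 + 505 - 20 + 5) mod 7 = 2510 mod 7 = 4 -> Friday (Mon=0 ... Sun=6)
Days before October (Jan-Sep): 273 days
Weekday index = (4 + 273) mod 7 = 4

Friday


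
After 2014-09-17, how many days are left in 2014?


Day of year: 260 of 365
Remaining = 365 - 260

105 days


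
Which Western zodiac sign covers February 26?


Date: February 26
Conventional tropical zodiac dates: Pisces from February 19 onward; Aries starts March 21
February 26 falls within the Pisces range

Pisces


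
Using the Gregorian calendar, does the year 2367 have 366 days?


Gregorian leap year rule: divisible by 4, but not by 100, unless also by 400.
2367 is not divisible by 4 -> not a leap year

No


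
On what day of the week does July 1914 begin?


Target: July 1, 1914
Anchor: Jan 1, 1914. With p = 1914 - 1 = 1913: (p + p//4 - p//100 + p//400) mod 7 = (1913 + 478 - 19 + 4) mod 7 = 2376 mod 7 = 3 -> Thursday (Mon=0 ... Sun=6)
Days before July (Jan-Jun): 181 days
Weekday index = (3 + 181) mod 7 = 2

Wednesday


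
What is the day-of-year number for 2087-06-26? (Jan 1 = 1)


Date: June 26, 2087
Days in months 1 through 5: 151
Plus 26 days in June

Day of year: 177


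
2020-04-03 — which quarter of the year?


Month: April (month 4)
Q1: Jan-Mar, Q2: Apr-Jun, Q3: Jul-Sep, Q4: Oct-Dec

Q2


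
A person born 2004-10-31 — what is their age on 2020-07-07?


Birth: 2004-10-31
Reference: 2020-07-07
Year difference: 2020 - 2004 = 16
Birthday not yet reached in 2020, subtract 1

15 years old


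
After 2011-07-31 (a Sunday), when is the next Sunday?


Current: Sunday
Target: Sunday
Days ahead: 7

Next Sunday: 2011-08-07


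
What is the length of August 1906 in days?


August 1906

31 days


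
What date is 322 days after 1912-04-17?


Start: 1912-04-17, add 322 days
April 1912 has 30 days: 30 - 17 = 13 days to April 30 -> 309 left
May 1912 has 31 days -> 278 left
June 1912 has 30 days -> 248 left
July 1912 has 31 days -> 217 left
August 1912 has 31 days -> 186 left
September 1912 has 30 days -> 156 left
October 1912 has 31 days -> 125 left
November 1912 has 30 days -> 95 left
December 1912 has 31 days -> 64 left
January 1913 has 31 days -> 33 left
February 1913 has 28 days -> 5 left
March 1913: 5 <= 31 -> lands on March 5

Result: 1913-03-05


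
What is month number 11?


Month 11 of 12

November


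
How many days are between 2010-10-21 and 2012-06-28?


From 2010-10-21 to 2012-06-28
2010-10-21: days before October = 31 + 28 + 31 + 30 + 31 + 30 + 31 + 31 + 30 = 273 (2010 is not a leap year); day of year = 273 + 21 = 294
2012-06-28: days before June = 31 + 29 + 31 + 30 + 31 = 152 (2012 is a leap year); day of year = 152 + 28 = 180
Rest of 2010: 365 - 294 = 71
Full years 2011 (365): 365
Total = 71 + 365 + 180 = 616

616 days
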